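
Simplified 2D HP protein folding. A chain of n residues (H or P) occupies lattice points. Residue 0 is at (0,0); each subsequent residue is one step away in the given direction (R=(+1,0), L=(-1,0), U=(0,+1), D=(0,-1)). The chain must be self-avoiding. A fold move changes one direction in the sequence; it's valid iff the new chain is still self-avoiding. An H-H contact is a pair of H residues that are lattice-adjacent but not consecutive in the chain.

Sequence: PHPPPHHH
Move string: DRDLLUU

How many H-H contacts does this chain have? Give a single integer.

Answer: 1

Derivation:
Positions: [(0, 0), (0, -1), (1, -1), (1, -2), (0, -2), (-1, -2), (-1, -1), (-1, 0)]
H-H contact: residue 1 @(0,-1) - residue 6 @(-1, -1)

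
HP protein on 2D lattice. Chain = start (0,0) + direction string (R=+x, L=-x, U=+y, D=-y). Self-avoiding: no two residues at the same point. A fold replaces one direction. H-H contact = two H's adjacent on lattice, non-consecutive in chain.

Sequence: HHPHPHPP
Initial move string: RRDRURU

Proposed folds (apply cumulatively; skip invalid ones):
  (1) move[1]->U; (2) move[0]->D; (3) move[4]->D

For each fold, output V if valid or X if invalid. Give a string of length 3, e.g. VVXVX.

Initial: RRDRURU -> [(0, 0), (1, 0), (2, 0), (2, -1), (3, -1), (3, 0), (4, 0), (4, 1)]
Fold 1: move[1]->U => RUDRURU INVALID (collision), skipped
Fold 2: move[0]->D => DRDRURU VALID
Fold 3: move[4]->D => DRDRDRU VALID

Answer: XVV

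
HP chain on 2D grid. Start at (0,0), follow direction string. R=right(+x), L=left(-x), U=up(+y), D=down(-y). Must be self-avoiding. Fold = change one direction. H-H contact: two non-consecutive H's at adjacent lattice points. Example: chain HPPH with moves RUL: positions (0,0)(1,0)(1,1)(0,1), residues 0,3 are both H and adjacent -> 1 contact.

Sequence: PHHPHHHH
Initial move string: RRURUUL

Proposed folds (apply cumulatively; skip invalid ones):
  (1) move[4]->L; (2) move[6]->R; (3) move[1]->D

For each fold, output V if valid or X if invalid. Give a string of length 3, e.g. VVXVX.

Answer: XVX

Derivation:
Initial: RRURUUL -> [(0, 0), (1, 0), (2, 0), (2, 1), (3, 1), (3, 2), (3, 3), (2, 3)]
Fold 1: move[4]->L => RRURLUL INVALID (collision), skipped
Fold 2: move[6]->R => RRURUUR VALID
Fold 3: move[1]->D => RDURUUR INVALID (collision), skipped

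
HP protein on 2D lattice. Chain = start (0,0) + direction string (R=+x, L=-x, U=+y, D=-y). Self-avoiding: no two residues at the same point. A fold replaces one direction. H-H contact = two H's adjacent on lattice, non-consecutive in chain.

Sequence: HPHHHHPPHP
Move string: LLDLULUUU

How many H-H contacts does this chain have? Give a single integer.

Answer: 1

Derivation:
Positions: [(0, 0), (-1, 0), (-2, 0), (-2, -1), (-3, -1), (-3, 0), (-4, 0), (-4, 1), (-4, 2), (-4, 3)]
H-H contact: residue 2 @(-2,0) - residue 5 @(-3, 0)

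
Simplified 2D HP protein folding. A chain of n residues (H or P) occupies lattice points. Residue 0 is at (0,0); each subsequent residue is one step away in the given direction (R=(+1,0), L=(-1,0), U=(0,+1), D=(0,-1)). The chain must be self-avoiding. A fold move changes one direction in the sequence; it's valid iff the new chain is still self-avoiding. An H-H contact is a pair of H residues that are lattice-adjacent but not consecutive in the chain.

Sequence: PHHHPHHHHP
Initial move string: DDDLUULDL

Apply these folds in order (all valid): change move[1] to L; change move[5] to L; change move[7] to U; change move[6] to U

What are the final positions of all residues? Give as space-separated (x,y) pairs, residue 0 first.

Initial moves: DDDLUULDL
Fold: move[1]->L => DLDLUULDL (positions: [(0, 0), (0, -1), (-1, -1), (-1, -2), (-2, -2), (-2, -1), (-2, 0), (-3, 0), (-3, -1), (-4, -1)])
Fold: move[5]->L => DLDLULLDL (positions: [(0, 0), (0, -1), (-1, -1), (-1, -2), (-2, -2), (-2, -1), (-3, -1), (-4, -1), (-4, -2), (-5, -2)])
Fold: move[7]->U => DLDLULLUL (positions: [(0, 0), (0, -1), (-1, -1), (-1, -2), (-2, -2), (-2, -1), (-3, -1), (-4, -1), (-4, 0), (-5, 0)])
Fold: move[6]->U => DLDLULUUL (positions: [(0, 0), (0, -1), (-1, -1), (-1, -2), (-2, -2), (-2, -1), (-3, -1), (-3, 0), (-3, 1), (-4, 1)])

Answer: (0,0) (0,-1) (-1,-1) (-1,-2) (-2,-2) (-2,-1) (-3,-1) (-3,0) (-3,1) (-4,1)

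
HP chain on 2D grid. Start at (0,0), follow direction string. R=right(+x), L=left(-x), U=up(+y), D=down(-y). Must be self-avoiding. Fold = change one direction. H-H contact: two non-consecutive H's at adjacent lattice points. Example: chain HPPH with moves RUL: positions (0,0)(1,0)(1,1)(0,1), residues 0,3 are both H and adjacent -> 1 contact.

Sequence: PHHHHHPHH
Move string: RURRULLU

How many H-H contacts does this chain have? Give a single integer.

Positions: [(0, 0), (1, 0), (1, 1), (2, 1), (3, 1), (3, 2), (2, 2), (1, 2), (1, 3)]
H-H contact: residue 2 @(1,1) - residue 7 @(1, 2)

Answer: 1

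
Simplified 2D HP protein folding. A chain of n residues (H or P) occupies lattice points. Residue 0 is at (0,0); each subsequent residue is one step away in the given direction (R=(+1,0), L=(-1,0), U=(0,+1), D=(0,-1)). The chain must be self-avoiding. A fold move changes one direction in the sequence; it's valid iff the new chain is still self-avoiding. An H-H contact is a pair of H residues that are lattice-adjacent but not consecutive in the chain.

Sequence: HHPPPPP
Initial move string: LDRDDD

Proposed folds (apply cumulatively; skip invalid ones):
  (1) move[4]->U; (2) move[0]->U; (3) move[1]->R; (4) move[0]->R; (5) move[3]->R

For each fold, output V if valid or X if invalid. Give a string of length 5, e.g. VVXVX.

Initial: LDRDDD -> [(0, 0), (-1, 0), (-1, -1), (0, -1), (0, -2), (0, -3), (0, -4)]
Fold 1: move[4]->U => LDRDUD INVALID (collision), skipped
Fold 2: move[0]->U => UDRDDD INVALID (collision), skipped
Fold 3: move[1]->R => LRRDDD INVALID (collision), skipped
Fold 4: move[0]->R => RDRDDD VALID
Fold 5: move[3]->R => RDRRDD VALID

Answer: XXXVV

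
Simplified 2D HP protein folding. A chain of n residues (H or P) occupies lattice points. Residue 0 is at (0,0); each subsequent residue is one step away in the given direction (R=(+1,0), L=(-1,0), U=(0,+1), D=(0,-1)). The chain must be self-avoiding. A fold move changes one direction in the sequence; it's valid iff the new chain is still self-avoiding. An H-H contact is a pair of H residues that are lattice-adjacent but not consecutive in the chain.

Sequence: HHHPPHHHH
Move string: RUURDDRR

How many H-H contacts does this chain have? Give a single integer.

Answer: 2

Derivation:
Positions: [(0, 0), (1, 0), (1, 1), (1, 2), (2, 2), (2, 1), (2, 0), (3, 0), (4, 0)]
H-H contact: residue 1 @(1,0) - residue 6 @(2, 0)
H-H contact: residue 2 @(1,1) - residue 5 @(2, 1)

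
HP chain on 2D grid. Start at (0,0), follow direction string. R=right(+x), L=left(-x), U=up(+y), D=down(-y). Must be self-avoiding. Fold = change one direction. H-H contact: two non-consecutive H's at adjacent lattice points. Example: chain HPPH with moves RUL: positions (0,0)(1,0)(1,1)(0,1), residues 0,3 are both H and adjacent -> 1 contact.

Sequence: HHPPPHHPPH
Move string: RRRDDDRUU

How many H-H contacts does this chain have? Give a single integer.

Positions: [(0, 0), (1, 0), (2, 0), (3, 0), (3, -1), (3, -2), (3, -3), (4, -3), (4, -2), (4, -1)]
No H-H contacts found.

Answer: 0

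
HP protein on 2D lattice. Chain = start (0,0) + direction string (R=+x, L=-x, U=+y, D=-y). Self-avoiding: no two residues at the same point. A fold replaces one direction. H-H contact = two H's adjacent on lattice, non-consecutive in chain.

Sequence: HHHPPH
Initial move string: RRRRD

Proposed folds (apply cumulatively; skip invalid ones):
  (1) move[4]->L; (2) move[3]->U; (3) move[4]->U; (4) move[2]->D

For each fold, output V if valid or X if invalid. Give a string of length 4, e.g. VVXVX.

Initial: RRRRD -> [(0, 0), (1, 0), (2, 0), (3, 0), (4, 0), (4, -1)]
Fold 1: move[4]->L => RRRRL INVALID (collision), skipped
Fold 2: move[3]->U => RRRUD INVALID (collision), skipped
Fold 3: move[4]->U => RRRRU VALID
Fold 4: move[2]->D => RRDRU VALID

Answer: XXVV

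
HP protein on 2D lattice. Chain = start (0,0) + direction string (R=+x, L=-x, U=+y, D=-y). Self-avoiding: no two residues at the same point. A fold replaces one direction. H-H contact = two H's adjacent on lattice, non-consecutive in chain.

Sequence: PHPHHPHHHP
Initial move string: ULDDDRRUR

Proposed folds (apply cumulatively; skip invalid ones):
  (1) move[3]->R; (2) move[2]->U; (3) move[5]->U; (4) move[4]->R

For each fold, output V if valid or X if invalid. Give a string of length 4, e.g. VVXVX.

Initial: ULDDDRRUR -> [(0, 0), (0, 1), (-1, 1), (-1, 0), (-1, -1), (-1, -2), (0, -2), (1, -2), (1, -1), (2, -1)]
Fold 1: move[3]->R => ULDRDRRUR INVALID (collision), skipped
Fold 2: move[2]->U => ULUDDRRUR INVALID (collision), skipped
Fold 3: move[5]->U => ULDDDURUR INVALID (collision), skipped
Fold 4: move[4]->R => ULDDRRRUR VALID

Answer: XXXV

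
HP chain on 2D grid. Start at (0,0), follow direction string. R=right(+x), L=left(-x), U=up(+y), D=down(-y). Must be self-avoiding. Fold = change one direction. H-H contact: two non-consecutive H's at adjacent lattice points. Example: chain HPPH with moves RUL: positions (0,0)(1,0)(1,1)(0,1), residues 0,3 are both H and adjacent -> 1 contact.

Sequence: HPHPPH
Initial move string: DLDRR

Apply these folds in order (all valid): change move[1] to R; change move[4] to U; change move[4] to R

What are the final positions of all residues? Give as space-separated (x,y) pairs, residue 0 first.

Initial moves: DLDRR
Fold: move[1]->R => DRDRR (positions: [(0, 0), (0, -1), (1, -1), (1, -2), (2, -2), (3, -2)])
Fold: move[4]->U => DRDRU (positions: [(0, 0), (0, -1), (1, -1), (1, -2), (2, -2), (2, -1)])
Fold: move[4]->R => DRDRR (positions: [(0, 0), (0, -1), (1, -1), (1, -2), (2, -2), (3, -2)])

Answer: (0,0) (0,-1) (1,-1) (1,-2) (2,-2) (3,-2)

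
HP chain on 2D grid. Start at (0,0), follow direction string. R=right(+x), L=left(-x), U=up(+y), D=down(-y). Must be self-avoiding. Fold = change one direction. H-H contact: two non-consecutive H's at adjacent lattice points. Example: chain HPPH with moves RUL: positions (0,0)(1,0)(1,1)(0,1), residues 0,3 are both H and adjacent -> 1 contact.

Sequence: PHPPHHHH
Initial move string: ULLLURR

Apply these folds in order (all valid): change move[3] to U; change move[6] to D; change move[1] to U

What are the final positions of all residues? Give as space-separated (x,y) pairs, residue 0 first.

Answer: (0,0) (0,1) (0,2) (-1,2) (-1,3) (-1,4) (0,4) (0,3)

Derivation:
Initial moves: ULLLURR
Fold: move[3]->U => ULLUURR (positions: [(0, 0), (0, 1), (-1, 1), (-2, 1), (-2, 2), (-2, 3), (-1, 3), (0, 3)])
Fold: move[6]->D => ULLUURD (positions: [(0, 0), (0, 1), (-1, 1), (-2, 1), (-2, 2), (-2, 3), (-1, 3), (-1, 2)])
Fold: move[1]->U => UULUURD (positions: [(0, 0), (0, 1), (0, 2), (-1, 2), (-1, 3), (-1, 4), (0, 4), (0, 3)])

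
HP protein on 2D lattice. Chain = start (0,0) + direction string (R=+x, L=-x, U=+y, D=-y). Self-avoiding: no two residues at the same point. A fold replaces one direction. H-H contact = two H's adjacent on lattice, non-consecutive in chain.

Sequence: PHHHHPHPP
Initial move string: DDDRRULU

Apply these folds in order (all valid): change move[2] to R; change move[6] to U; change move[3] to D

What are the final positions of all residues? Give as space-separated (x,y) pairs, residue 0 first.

Answer: (0,0) (0,-1) (0,-2) (1,-2) (1,-3) (2,-3) (2,-2) (2,-1) (2,0)

Derivation:
Initial moves: DDDRRULU
Fold: move[2]->R => DDRRRULU (positions: [(0, 0), (0, -1), (0, -2), (1, -2), (2, -2), (3, -2), (3, -1), (2, -1), (2, 0)])
Fold: move[6]->U => DDRRRUUU (positions: [(0, 0), (0, -1), (0, -2), (1, -2), (2, -2), (3, -2), (3, -1), (3, 0), (3, 1)])
Fold: move[3]->D => DDRDRUUU (positions: [(0, 0), (0, -1), (0, -2), (1, -2), (1, -3), (2, -3), (2, -2), (2, -1), (2, 0)])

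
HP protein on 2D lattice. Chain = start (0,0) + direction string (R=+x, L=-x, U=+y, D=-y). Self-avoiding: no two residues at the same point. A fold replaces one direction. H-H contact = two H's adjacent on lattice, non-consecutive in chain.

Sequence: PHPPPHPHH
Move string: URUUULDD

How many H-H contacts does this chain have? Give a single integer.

Positions: [(0, 0), (0, 1), (1, 1), (1, 2), (1, 3), (1, 4), (0, 4), (0, 3), (0, 2)]
H-H contact: residue 1 @(0,1) - residue 8 @(0, 2)

Answer: 1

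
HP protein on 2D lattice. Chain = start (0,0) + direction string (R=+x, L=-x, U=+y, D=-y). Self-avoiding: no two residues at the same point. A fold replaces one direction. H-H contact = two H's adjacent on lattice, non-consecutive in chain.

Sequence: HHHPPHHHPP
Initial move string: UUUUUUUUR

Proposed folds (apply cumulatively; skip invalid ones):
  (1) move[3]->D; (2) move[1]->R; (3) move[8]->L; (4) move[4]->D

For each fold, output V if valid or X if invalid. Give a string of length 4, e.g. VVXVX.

Initial: UUUUUUUUR -> [(0, 0), (0, 1), (0, 2), (0, 3), (0, 4), (0, 5), (0, 6), (0, 7), (0, 8), (1, 8)]
Fold 1: move[3]->D => UUUDUUUUR INVALID (collision), skipped
Fold 2: move[1]->R => URUUUUUUR VALID
Fold 3: move[8]->L => URUUUUUUL VALID
Fold 4: move[4]->D => URUUDUUUL INVALID (collision), skipped

Answer: XVVX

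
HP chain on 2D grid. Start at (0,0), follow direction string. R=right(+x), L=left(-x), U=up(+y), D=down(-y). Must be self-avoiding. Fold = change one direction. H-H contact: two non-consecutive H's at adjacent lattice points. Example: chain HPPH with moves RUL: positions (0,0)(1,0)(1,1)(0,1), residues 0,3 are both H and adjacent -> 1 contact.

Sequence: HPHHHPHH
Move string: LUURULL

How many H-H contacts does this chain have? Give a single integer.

Answer: 1

Derivation:
Positions: [(0, 0), (-1, 0), (-1, 1), (-1, 2), (0, 2), (0, 3), (-1, 3), (-2, 3)]
H-H contact: residue 3 @(-1,2) - residue 6 @(-1, 3)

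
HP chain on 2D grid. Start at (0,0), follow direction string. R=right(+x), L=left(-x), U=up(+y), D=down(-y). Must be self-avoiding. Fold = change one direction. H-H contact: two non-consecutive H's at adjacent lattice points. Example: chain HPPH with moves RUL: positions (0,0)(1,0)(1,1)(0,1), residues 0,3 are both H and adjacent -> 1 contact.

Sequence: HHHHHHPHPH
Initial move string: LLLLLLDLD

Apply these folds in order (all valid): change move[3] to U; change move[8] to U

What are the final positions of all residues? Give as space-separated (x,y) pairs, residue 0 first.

Initial moves: LLLLLLDLD
Fold: move[3]->U => LLLULLDLD (positions: [(0, 0), (-1, 0), (-2, 0), (-3, 0), (-3, 1), (-4, 1), (-5, 1), (-5, 0), (-6, 0), (-6, -1)])
Fold: move[8]->U => LLLULLDLU (positions: [(0, 0), (-1, 0), (-2, 0), (-3, 0), (-3, 1), (-4, 1), (-5, 1), (-5, 0), (-6, 0), (-6, 1)])

Answer: (0,0) (-1,0) (-2,0) (-3,0) (-3,1) (-4,1) (-5,1) (-5,0) (-6,0) (-6,1)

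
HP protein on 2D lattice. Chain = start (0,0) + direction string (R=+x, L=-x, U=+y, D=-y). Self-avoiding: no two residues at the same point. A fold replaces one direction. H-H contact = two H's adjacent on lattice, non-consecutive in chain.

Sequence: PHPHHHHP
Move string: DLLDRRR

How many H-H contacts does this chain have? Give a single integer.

Answer: 1

Derivation:
Positions: [(0, 0), (0, -1), (-1, -1), (-2, -1), (-2, -2), (-1, -2), (0, -2), (1, -2)]
H-H contact: residue 1 @(0,-1) - residue 6 @(0, -2)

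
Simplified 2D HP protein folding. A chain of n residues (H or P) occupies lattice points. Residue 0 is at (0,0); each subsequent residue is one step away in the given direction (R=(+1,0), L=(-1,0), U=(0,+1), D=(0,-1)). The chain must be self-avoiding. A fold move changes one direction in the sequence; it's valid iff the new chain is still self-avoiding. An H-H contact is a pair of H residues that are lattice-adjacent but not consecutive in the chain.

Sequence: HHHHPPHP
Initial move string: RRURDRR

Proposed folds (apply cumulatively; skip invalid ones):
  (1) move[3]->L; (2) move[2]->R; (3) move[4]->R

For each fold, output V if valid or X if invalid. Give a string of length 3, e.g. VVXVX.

Initial: RRURDRR -> [(0, 0), (1, 0), (2, 0), (2, 1), (3, 1), (3, 0), (4, 0), (5, 0)]
Fold 1: move[3]->L => RRULDRR INVALID (collision), skipped
Fold 2: move[2]->R => RRRRDRR VALID
Fold 3: move[4]->R => RRRRRRR VALID

Answer: XVV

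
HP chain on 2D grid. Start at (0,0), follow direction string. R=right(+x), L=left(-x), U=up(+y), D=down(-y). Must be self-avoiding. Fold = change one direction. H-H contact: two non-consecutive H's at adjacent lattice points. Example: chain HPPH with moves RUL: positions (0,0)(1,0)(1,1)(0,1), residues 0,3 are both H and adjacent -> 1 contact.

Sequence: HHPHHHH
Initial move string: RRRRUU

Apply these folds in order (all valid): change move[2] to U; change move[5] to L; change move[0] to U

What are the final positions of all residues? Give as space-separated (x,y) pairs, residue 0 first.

Initial moves: RRRRUU
Fold: move[2]->U => RRURUU (positions: [(0, 0), (1, 0), (2, 0), (2, 1), (3, 1), (3, 2), (3, 3)])
Fold: move[5]->L => RRURUL (positions: [(0, 0), (1, 0), (2, 0), (2, 1), (3, 1), (3, 2), (2, 2)])
Fold: move[0]->U => URURUL (positions: [(0, 0), (0, 1), (1, 1), (1, 2), (2, 2), (2, 3), (1, 3)])

Answer: (0,0) (0,1) (1,1) (1,2) (2,2) (2,3) (1,3)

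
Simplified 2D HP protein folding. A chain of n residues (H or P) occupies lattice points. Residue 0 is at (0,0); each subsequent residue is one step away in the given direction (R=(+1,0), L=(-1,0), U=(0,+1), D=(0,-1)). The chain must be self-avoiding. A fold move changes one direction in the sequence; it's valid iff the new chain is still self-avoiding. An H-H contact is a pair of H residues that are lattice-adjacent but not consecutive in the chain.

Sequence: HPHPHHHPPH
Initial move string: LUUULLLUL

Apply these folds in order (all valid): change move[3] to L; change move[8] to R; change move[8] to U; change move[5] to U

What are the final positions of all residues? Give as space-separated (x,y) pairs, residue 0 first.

Answer: (0,0) (-1,0) (-1,1) (-1,2) (-2,2) (-3,2) (-3,3) (-4,3) (-4,4) (-4,5)

Derivation:
Initial moves: LUUULLLUL
Fold: move[3]->L => LUULLLLUL (positions: [(0, 0), (-1, 0), (-1, 1), (-1, 2), (-2, 2), (-3, 2), (-4, 2), (-5, 2), (-5, 3), (-6, 3)])
Fold: move[8]->R => LUULLLLUR (positions: [(0, 0), (-1, 0), (-1, 1), (-1, 2), (-2, 2), (-3, 2), (-4, 2), (-5, 2), (-5, 3), (-4, 3)])
Fold: move[8]->U => LUULLLLUU (positions: [(0, 0), (-1, 0), (-1, 1), (-1, 2), (-2, 2), (-3, 2), (-4, 2), (-5, 2), (-5, 3), (-5, 4)])
Fold: move[5]->U => LUULLULUU (positions: [(0, 0), (-1, 0), (-1, 1), (-1, 2), (-2, 2), (-3, 2), (-3, 3), (-4, 3), (-4, 4), (-4, 5)])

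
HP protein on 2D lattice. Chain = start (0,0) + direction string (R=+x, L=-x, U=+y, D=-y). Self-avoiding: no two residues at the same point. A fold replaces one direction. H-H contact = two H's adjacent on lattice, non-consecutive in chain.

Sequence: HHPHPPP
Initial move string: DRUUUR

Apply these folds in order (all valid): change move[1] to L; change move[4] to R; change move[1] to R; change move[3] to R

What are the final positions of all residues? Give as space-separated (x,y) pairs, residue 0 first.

Initial moves: DRUUUR
Fold: move[1]->L => DLUUUR (positions: [(0, 0), (0, -1), (-1, -1), (-1, 0), (-1, 1), (-1, 2), (0, 2)])
Fold: move[4]->R => DLUURR (positions: [(0, 0), (0, -1), (-1, -1), (-1, 0), (-1, 1), (0, 1), (1, 1)])
Fold: move[1]->R => DRUURR (positions: [(0, 0), (0, -1), (1, -1), (1, 0), (1, 1), (2, 1), (3, 1)])
Fold: move[3]->R => DRURRR (positions: [(0, 0), (0, -1), (1, -1), (1, 0), (2, 0), (3, 0), (4, 0)])

Answer: (0,0) (0,-1) (1,-1) (1,0) (2,0) (3,0) (4,0)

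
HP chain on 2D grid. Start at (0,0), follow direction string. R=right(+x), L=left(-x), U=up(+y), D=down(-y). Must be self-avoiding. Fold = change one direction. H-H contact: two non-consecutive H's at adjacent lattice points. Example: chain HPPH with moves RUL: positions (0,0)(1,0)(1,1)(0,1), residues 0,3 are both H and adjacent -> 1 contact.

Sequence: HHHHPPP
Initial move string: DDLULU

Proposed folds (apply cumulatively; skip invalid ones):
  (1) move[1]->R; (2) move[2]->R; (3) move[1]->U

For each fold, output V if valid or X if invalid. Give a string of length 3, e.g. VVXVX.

Answer: XXX

Derivation:
Initial: DDLULU -> [(0, 0), (0, -1), (0, -2), (-1, -2), (-1, -1), (-2, -1), (-2, 0)]
Fold 1: move[1]->R => DRLULU INVALID (collision), skipped
Fold 2: move[2]->R => DDRULU INVALID (collision), skipped
Fold 3: move[1]->U => DULULU INVALID (collision), skipped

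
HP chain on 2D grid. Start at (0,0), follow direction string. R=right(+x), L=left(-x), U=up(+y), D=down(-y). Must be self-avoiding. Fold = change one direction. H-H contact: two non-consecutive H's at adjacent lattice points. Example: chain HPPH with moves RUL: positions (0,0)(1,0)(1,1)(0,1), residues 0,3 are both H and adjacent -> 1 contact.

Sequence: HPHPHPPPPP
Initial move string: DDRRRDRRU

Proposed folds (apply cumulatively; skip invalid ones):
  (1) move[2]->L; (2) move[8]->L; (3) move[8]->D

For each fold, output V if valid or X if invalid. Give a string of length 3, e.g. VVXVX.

Answer: XXV

Derivation:
Initial: DDRRRDRRU -> [(0, 0), (0, -1), (0, -2), (1, -2), (2, -2), (3, -2), (3, -3), (4, -3), (5, -3), (5, -2)]
Fold 1: move[2]->L => DDLRRDRRU INVALID (collision), skipped
Fold 2: move[8]->L => DDRRRDRRL INVALID (collision), skipped
Fold 3: move[8]->D => DDRRRDRRD VALID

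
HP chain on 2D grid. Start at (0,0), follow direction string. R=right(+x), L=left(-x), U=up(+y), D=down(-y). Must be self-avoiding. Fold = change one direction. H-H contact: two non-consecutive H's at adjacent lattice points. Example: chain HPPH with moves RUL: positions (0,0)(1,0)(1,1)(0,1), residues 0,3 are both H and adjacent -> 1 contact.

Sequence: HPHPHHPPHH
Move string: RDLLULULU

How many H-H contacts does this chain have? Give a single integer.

Positions: [(0, 0), (1, 0), (1, -1), (0, -1), (-1, -1), (-1, 0), (-2, 0), (-2, 1), (-3, 1), (-3, 2)]
H-H contact: residue 0 @(0,0) - residue 5 @(-1, 0)

Answer: 1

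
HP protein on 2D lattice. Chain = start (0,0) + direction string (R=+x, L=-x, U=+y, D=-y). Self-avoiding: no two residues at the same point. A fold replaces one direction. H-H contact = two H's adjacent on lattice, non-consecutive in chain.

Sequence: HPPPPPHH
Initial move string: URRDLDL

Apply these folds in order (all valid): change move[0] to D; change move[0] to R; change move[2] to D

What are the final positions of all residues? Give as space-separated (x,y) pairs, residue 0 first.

Answer: (0,0) (1,0) (2,0) (2,-1) (2,-2) (1,-2) (1,-3) (0,-3)

Derivation:
Initial moves: URRDLDL
Fold: move[0]->D => DRRDLDL (positions: [(0, 0), (0, -1), (1, -1), (2, -1), (2, -2), (1, -2), (1, -3), (0, -3)])
Fold: move[0]->R => RRRDLDL (positions: [(0, 0), (1, 0), (2, 0), (3, 0), (3, -1), (2, -1), (2, -2), (1, -2)])
Fold: move[2]->D => RRDDLDL (positions: [(0, 0), (1, 0), (2, 0), (2, -1), (2, -2), (1, -2), (1, -3), (0, -3)])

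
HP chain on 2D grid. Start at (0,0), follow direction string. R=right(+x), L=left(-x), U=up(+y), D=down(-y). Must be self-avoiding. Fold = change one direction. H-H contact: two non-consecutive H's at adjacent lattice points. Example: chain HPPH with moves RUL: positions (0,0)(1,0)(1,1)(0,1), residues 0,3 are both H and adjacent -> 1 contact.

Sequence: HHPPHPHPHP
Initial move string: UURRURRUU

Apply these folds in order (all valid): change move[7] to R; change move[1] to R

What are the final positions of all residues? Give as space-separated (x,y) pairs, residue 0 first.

Answer: (0,0) (0,1) (1,1) (2,1) (3,1) (3,2) (4,2) (5,2) (6,2) (6,3)

Derivation:
Initial moves: UURRURRUU
Fold: move[7]->R => UURRURRRU (positions: [(0, 0), (0, 1), (0, 2), (1, 2), (2, 2), (2, 3), (3, 3), (4, 3), (5, 3), (5, 4)])
Fold: move[1]->R => URRRURRRU (positions: [(0, 0), (0, 1), (1, 1), (2, 1), (3, 1), (3, 2), (4, 2), (5, 2), (6, 2), (6, 3)])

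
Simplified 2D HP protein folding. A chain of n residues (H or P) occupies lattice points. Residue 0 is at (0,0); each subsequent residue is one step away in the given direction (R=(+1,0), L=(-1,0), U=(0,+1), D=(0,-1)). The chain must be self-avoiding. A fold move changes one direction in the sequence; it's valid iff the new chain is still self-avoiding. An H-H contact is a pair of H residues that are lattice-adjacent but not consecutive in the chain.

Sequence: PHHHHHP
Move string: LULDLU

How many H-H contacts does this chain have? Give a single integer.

Answer: 1

Derivation:
Positions: [(0, 0), (-1, 0), (-1, 1), (-2, 1), (-2, 0), (-3, 0), (-3, 1)]
H-H contact: residue 1 @(-1,0) - residue 4 @(-2, 0)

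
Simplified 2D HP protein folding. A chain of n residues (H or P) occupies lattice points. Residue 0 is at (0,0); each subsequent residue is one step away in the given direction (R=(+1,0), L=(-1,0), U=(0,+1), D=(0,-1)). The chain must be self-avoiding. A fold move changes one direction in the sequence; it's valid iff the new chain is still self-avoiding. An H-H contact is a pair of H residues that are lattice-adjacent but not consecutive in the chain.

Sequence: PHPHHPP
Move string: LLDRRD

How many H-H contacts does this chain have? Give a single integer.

Positions: [(0, 0), (-1, 0), (-2, 0), (-2, -1), (-1, -1), (0, -1), (0, -2)]
H-H contact: residue 1 @(-1,0) - residue 4 @(-1, -1)

Answer: 1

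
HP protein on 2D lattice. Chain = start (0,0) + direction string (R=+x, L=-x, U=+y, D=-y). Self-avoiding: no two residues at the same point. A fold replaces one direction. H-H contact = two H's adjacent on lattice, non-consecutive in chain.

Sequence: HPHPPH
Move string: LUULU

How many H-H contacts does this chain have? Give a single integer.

Answer: 0

Derivation:
Positions: [(0, 0), (-1, 0), (-1, 1), (-1, 2), (-2, 2), (-2, 3)]
No H-H contacts found.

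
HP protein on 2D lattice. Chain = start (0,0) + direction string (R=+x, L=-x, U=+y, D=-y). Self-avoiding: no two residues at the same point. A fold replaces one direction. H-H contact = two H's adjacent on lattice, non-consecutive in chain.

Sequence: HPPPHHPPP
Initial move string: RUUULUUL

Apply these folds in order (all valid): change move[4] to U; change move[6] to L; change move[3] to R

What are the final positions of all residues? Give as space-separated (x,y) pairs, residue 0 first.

Initial moves: RUUULUUL
Fold: move[4]->U => RUUUUUUL (positions: [(0, 0), (1, 0), (1, 1), (1, 2), (1, 3), (1, 4), (1, 5), (1, 6), (0, 6)])
Fold: move[6]->L => RUUUUULL (positions: [(0, 0), (1, 0), (1, 1), (1, 2), (1, 3), (1, 4), (1, 5), (0, 5), (-1, 5)])
Fold: move[3]->R => RUURUULL (positions: [(0, 0), (1, 0), (1, 1), (1, 2), (2, 2), (2, 3), (2, 4), (1, 4), (0, 4)])

Answer: (0,0) (1,0) (1,1) (1,2) (2,2) (2,3) (2,4) (1,4) (0,4)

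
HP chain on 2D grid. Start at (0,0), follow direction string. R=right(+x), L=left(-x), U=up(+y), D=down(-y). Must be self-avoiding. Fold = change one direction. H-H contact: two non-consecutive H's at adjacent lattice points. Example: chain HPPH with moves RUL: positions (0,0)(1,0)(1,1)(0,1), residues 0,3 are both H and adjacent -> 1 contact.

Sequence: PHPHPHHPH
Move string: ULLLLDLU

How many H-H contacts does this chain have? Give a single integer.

Positions: [(0, 0), (0, 1), (-1, 1), (-2, 1), (-3, 1), (-4, 1), (-4, 0), (-5, 0), (-5, 1)]
H-H contact: residue 5 @(-4,1) - residue 8 @(-5, 1)

Answer: 1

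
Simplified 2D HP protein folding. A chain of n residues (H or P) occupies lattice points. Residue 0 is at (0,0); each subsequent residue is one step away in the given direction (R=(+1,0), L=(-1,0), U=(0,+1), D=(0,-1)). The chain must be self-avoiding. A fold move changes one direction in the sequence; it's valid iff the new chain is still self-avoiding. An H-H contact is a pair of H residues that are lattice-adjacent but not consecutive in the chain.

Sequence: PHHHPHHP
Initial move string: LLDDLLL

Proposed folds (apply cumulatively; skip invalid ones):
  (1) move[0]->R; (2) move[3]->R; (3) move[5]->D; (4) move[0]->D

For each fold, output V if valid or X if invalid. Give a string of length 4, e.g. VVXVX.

Initial: LLDDLLL -> [(0, 0), (-1, 0), (-2, 0), (-2, -1), (-2, -2), (-3, -2), (-4, -2), (-5, -2)]
Fold 1: move[0]->R => RLDDLLL INVALID (collision), skipped
Fold 2: move[3]->R => LLDRLLL INVALID (collision), skipped
Fold 3: move[5]->D => LLDDLDL VALID
Fold 4: move[0]->D => DLDDLDL VALID

Answer: XXVV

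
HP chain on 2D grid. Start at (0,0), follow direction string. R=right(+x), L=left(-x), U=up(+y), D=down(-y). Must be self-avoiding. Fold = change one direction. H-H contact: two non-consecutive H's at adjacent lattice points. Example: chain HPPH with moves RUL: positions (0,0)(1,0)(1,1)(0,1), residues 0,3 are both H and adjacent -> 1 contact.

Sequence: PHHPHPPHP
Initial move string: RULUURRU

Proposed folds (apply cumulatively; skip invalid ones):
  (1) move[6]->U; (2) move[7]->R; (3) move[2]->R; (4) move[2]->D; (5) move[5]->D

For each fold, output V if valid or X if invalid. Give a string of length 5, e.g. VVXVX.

Answer: VVVXX

Derivation:
Initial: RULUURRU -> [(0, 0), (1, 0), (1, 1), (0, 1), (0, 2), (0, 3), (1, 3), (2, 3), (2, 4)]
Fold 1: move[6]->U => RULUURUU VALID
Fold 2: move[7]->R => RULUURUR VALID
Fold 3: move[2]->R => RURUURUR VALID
Fold 4: move[2]->D => RUDUURUR INVALID (collision), skipped
Fold 5: move[5]->D => RURUUDUR INVALID (collision), skipped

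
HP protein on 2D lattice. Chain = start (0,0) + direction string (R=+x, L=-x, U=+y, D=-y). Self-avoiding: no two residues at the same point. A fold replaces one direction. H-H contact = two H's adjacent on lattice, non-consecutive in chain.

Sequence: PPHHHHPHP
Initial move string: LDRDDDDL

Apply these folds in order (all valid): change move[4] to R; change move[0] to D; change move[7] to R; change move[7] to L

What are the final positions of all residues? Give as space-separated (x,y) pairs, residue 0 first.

Initial moves: LDRDDDDL
Fold: move[4]->R => LDRDRDDL (positions: [(0, 0), (-1, 0), (-1, -1), (0, -1), (0, -2), (1, -2), (1, -3), (1, -4), (0, -4)])
Fold: move[0]->D => DDRDRDDL (positions: [(0, 0), (0, -1), (0, -2), (1, -2), (1, -3), (2, -3), (2, -4), (2, -5), (1, -5)])
Fold: move[7]->R => DDRDRDDR (positions: [(0, 0), (0, -1), (0, -2), (1, -2), (1, -3), (2, -3), (2, -4), (2, -5), (3, -5)])
Fold: move[7]->L => DDRDRDDL (positions: [(0, 0), (0, -1), (0, -2), (1, -2), (1, -3), (2, -3), (2, -4), (2, -5), (1, -5)])

Answer: (0,0) (0,-1) (0,-2) (1,-2) (1,-3) (2,-3) (2,-4) (2,-5) (1,-5)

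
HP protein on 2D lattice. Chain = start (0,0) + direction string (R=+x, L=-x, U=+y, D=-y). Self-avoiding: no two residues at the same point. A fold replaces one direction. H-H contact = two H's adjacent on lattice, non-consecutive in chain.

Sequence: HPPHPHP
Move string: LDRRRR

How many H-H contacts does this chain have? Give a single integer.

Positions: [(0, 0), (-1, 0), (-1, -1), (0, -1), (1, -1), (2, -1), (3, -1)]
H-H contact: residue 0 @(0,0) - residue 3 @(0, -1)

Answer: 1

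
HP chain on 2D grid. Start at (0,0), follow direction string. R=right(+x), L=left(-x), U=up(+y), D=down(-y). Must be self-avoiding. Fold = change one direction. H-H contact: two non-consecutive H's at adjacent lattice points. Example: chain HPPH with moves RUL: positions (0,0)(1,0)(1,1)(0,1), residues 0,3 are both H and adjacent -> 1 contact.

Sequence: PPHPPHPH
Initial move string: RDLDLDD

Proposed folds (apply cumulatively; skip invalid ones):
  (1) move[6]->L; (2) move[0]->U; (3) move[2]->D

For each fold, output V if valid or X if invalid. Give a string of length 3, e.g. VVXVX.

Answer: VXV

Derivation:
Initial: RDLDLDD -> [(0, 0), (1, 0), (1, -1), (0, -1), (0, -2), (-1, -2), (-1, -3), (-1, -4)]
Fold 1: move[6]->L => RDLDLDL VALID
Fold 2: move[0]->U => UDLDLDL INVALID (collision), skipped
Fold 3: move[2]->D => RDDDLDL VALID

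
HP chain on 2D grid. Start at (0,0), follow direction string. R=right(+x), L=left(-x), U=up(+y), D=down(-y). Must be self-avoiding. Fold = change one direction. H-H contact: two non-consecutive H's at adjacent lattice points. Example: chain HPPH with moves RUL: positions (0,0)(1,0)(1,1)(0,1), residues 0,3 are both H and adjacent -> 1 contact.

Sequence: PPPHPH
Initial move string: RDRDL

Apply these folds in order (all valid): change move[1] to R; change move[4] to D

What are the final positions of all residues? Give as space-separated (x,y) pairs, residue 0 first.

Initial moves: RDRDL
Fold: move[1]->R => RRRDL (positions: [(0, 0), (1, 0), (2, 0), (3, 0), (3, -1), (2, -1)])
Fold: move[4]->D => RRRDD (positions: [(0, 0), (1, 0), (2, 0), (3, 0), (3, -1), (3, -2)])

Answer: (0,0) (1,0) (2,0) (3,0) (3,-1) (3,-2)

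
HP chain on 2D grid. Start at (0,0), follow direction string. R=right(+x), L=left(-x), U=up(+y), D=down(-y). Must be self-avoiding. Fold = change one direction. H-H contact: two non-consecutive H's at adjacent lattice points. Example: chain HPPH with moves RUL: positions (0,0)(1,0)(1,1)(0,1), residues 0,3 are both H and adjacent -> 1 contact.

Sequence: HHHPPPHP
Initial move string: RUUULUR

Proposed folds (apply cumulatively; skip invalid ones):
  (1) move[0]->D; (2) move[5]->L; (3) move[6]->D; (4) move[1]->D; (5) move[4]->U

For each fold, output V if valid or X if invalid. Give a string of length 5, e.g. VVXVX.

Initial: RUUULUR -> [(0, 0), (1, 0), (1, 1), (1, 2), (1, 3), (0, 3), (0, 4), (1, 4)]
Fold 1: move[0]->D => DUUULUR INVALID (collision), skipped
Fold 2: move[5]->L => RUUULLR INVALID (collision), skipped
Fold 3: move[6]->D => RUUULUD INVALID (collision), skipped
Fold 4: move[1]->D => RDUULUR INVALID (collision), skipped
Fold 5: move[4]->U => RUUUUUR VALID

Answer: XXXXV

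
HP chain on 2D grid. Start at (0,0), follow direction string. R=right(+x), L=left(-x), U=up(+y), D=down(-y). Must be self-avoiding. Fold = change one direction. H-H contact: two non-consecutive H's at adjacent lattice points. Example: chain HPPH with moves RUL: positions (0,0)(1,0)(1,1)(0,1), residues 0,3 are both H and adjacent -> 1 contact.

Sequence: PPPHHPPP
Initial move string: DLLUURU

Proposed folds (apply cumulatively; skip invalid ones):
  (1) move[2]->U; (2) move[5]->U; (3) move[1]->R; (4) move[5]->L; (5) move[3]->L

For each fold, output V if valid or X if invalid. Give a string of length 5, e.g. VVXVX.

Answer: VVVVX

Derivation:
Initial: DLLUURU -> [(0, 0), (0, -1), (-1, -1), (-2, -1), (-2, 0), (-2, 1), (-1, 1), (-1, 2)]
Fold 1: move[2]->U => DLUUURU VALID
Fold 2: move[5]->U => DLUUUUU VALID
Fold 3: move[1]->R => DRUUUUU VALID
Fold 4: move[5]->L => DRUUULU VALID
Fold 5: move[3]->L => DRULULU INVALID (collision), skipped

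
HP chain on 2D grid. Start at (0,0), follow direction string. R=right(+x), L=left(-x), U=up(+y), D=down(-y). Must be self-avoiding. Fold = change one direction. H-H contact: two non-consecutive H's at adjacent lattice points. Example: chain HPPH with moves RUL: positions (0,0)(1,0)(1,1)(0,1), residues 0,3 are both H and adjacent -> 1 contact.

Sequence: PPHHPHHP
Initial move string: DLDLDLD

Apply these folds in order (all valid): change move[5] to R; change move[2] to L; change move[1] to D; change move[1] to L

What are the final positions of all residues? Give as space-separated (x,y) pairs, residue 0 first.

Initial moves: DLDLDLD
Fold: move[5]->R => DLDLDRD (positions: [(0, 0), (0, -1), (-1, -1), (-1, -2), (-2, -2), (-2, -3), (-1, -3), (-1, -4)])
Fold: move[2]->L => DLLLDRD (positions: [(0, 0), (0, -1), (-1, -1), (-2, -1), (-3, -1), (-3, -2), (-2, -2), (-2, -3)])
Fold: move[1]->D => DDLLDRD (positions: [(0, 0), (0, -1), (0, -2), (-1, -2), (-2, -2), (-2, -3), (-1, -3), (-1, -4)])
Fold: move[1]->L => DLLLDRD (positions: [(0, 0), (0, -1), (-1, -1), (-2, -1), (-3, -1), (-3, -2), (-2, -2), (-2, -3)])

Answer: (0,0) (0,-1) (-1,-1) (-2,-1) (-3,-1) (-3,-2) (-2,-2) (-2,-3)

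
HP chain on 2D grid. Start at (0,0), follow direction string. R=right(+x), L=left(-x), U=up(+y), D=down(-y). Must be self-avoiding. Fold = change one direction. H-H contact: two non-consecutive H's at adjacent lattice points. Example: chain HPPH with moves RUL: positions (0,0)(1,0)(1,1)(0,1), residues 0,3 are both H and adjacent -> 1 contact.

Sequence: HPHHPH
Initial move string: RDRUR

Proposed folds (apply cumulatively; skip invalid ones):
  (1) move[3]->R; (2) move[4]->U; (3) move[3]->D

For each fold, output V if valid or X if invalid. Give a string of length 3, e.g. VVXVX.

Initial: RDRUR -> [(0, 0), (1, 0), (1, -1), (2, -1), (2, 0), (3, 0)]
Fold 1: move[3]->R => RDRRR VALID
Fold 2: move[4]->U => RDRRU VALID
Fold 3: move[3]->D => RDRDU INVALID (collision), skipped

Answer: VVX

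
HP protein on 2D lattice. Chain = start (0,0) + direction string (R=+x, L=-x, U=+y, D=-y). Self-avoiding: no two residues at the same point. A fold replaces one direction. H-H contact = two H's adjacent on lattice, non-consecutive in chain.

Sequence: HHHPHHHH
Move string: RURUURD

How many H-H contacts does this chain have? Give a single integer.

Answer: 1

Derivation:
Positions: [(0, 0), (1, 0), (1, 1), (2, 1), (2, 2), (2, 3), (3, 3), (3, 2)]
H-H contact: residue 4 @(2,2) - residue 7 @(3, 2)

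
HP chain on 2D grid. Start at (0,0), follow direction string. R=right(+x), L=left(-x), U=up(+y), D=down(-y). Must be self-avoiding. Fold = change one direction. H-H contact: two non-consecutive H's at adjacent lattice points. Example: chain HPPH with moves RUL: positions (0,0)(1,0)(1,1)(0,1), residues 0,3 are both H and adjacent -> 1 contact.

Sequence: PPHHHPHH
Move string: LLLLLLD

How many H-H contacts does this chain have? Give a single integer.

Positions: [(0, 0), (-1, 0), (-2, 0), (-3, 0), (-4, 0), (-5, 0), (-6, 0), (-6, -1)]
No H-H contacts found.

Answer: 0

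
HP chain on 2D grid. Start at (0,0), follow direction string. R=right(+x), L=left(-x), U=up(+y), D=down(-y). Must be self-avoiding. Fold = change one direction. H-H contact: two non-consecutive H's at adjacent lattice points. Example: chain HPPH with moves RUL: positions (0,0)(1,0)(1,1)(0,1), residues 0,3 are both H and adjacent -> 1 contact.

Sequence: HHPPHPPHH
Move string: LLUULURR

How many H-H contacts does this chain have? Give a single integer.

Answer: 1

Derivation:
Positions: [(0, 0), (-1, 0), (-2, 0), (-2, 1), (-2, 2), (-3, 2), (-3, 3), (-2, 3), (-1, 3)]
H-H contact: residue 4 @(-2,2) - residue 7 @(-2, 3)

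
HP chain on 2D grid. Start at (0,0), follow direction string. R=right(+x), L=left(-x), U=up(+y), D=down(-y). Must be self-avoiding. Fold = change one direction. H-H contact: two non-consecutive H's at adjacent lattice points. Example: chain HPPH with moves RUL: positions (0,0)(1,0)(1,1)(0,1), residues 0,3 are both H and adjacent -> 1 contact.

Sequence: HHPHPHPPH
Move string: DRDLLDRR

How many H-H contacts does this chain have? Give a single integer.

Positions: [(0, 0), (0, -1), (1, -1), (1, -2), (0, -2), (-1, -2), (-1, -3), (0, -3), (1, -3)]
H-H contact: residue 3 @(1,-2) - residue 8 @(1, -3)

Answer: 1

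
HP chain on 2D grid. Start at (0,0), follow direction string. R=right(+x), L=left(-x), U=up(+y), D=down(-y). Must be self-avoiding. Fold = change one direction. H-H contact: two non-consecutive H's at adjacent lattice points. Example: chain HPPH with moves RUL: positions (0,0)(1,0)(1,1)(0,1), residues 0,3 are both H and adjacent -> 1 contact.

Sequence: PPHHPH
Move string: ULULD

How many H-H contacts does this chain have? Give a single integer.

Answer: 1

Derivation:
Positions: [(0, 0), (0, 1), (-1, 1), (-1, 2), (-2, 2), (-2, 1)]
H-H contact: residue 2 @(-1,1) - residue 5 @(-2, 1)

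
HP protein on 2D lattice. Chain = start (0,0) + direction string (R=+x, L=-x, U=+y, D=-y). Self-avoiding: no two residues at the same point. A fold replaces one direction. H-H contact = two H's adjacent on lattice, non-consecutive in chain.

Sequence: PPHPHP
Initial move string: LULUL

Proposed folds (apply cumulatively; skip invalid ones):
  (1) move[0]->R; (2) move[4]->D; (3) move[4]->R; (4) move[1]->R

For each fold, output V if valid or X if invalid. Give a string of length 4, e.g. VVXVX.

Answer: VXVX

Derivation:
Initial: LULUL -> [(0, 0), (-1, 0), (-1, 1), (-2, 1), (-2, 2), (-3, 2)]
Fold 1: move[0]->R => RULUL VALID
Fold 2: move[4]->D => RULUD INVALID (collision), skipped
Fold 3: move[4]->R => RULUR VALID
Fold 4: move[1]->R => RRLUR INVALID (collision), skipped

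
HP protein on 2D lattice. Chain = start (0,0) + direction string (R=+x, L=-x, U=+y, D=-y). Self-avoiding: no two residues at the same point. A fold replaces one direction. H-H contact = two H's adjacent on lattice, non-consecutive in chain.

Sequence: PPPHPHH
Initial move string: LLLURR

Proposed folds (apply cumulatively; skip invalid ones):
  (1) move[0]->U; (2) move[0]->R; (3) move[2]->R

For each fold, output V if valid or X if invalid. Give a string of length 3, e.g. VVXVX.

Answer: VXX

Derivation:
Initial: LLLURR -> [(0, 0), (-1, 0), (-2, 0), (-3, 0), (-3, 1), (-2, 1), (-1, 1)]
Fold 1: move[0]->U => ULLURR VALID
Fold 2: move[0]->R => RLLURR INVALID (collision), skipped
Fold 3: move[2]->R => ULRURR INVALID (collision), skipped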